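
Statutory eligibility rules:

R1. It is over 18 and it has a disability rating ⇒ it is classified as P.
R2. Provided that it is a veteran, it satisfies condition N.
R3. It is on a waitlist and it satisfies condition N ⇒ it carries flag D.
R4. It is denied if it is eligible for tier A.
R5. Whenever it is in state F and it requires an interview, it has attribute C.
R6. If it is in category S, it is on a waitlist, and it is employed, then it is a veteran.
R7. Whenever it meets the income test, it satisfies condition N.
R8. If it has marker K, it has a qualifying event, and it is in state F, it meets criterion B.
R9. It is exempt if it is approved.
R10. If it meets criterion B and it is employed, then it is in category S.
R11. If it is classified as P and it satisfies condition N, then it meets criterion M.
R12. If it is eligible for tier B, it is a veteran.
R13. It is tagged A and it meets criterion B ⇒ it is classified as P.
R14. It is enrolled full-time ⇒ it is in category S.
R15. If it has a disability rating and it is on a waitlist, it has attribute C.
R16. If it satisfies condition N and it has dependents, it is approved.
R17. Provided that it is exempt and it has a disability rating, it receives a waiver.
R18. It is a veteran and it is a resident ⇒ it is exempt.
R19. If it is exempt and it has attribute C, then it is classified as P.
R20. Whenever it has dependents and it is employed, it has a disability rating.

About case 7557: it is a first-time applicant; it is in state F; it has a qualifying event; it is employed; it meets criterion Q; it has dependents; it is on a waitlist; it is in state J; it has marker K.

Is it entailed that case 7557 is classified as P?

Yes

By R8 (it has marker K, it has a qualifying event, it is in state F): it meets criterion B.
By R10 (it meets criterion B, it is employed): it is in category S.
By R20 (it has dependents, it is employed): it has a disability rating.
By R6 (it is in category S, it is on a waitlist, it is employed): it is a veteran.
By R15 (it has a disability rating, it is on a waitlist): it has attribute C.
By R2 (it is a veteran): it satisfies condition N.
By R16 (it satisfies condition N, it has dependents): it is approved.
By R9 (it is approved): it is exempt.
By R19 (it is exempt, it has attribute C): it is classified as P.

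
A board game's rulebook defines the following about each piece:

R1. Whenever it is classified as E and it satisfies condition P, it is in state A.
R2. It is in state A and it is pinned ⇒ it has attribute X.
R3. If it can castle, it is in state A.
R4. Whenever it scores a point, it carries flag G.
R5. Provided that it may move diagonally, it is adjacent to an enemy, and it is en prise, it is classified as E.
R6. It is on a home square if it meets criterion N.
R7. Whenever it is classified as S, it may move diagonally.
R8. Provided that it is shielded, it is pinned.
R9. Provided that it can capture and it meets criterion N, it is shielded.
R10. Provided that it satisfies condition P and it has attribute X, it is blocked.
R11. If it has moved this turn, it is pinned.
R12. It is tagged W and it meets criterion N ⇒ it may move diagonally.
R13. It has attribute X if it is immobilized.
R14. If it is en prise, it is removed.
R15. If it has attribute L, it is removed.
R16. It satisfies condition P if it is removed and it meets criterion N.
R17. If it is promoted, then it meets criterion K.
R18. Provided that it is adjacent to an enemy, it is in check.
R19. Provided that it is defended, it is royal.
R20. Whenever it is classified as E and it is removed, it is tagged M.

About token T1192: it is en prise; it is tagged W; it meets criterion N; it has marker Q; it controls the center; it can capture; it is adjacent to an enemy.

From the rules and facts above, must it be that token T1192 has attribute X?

By R9 (it can capture, it meets criterion N): it is shielded.
By R12 (it is tagged W, it meets criterion N): it may move diagonally.
By R14 (it is en prise): it is removed.
By R16 (it is removed, it meets criterion N): it satisfies condition P.
By R5 (it may move diagonally, it is adjacent to an enemy, it is en prise): it is classified as E.
By R8 (it is shielded): it is pinned.
By R1 (it is classified as E, it satisfies condition P): it is in state A.
By R2 (it is in state A, it is pinned): it has attribute X.

Yes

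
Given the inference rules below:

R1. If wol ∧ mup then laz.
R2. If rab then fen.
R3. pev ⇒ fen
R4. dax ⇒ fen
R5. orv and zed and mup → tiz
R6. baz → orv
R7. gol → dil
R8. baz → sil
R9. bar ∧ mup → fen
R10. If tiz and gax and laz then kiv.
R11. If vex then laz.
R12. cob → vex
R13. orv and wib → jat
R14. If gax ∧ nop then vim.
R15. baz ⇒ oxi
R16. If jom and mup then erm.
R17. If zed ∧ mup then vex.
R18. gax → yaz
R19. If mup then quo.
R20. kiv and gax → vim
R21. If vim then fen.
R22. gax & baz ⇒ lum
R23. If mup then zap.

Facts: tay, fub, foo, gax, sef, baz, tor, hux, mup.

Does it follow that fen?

No

Forward chaining from the given facts derives: orv, sil, oxi, yaz, quo, lum, zap.
Rules concluding fen: R2 needs rab; R3 needs pev; R4 needs dax; R9 needs bar; R21 needs vim — none of these are established.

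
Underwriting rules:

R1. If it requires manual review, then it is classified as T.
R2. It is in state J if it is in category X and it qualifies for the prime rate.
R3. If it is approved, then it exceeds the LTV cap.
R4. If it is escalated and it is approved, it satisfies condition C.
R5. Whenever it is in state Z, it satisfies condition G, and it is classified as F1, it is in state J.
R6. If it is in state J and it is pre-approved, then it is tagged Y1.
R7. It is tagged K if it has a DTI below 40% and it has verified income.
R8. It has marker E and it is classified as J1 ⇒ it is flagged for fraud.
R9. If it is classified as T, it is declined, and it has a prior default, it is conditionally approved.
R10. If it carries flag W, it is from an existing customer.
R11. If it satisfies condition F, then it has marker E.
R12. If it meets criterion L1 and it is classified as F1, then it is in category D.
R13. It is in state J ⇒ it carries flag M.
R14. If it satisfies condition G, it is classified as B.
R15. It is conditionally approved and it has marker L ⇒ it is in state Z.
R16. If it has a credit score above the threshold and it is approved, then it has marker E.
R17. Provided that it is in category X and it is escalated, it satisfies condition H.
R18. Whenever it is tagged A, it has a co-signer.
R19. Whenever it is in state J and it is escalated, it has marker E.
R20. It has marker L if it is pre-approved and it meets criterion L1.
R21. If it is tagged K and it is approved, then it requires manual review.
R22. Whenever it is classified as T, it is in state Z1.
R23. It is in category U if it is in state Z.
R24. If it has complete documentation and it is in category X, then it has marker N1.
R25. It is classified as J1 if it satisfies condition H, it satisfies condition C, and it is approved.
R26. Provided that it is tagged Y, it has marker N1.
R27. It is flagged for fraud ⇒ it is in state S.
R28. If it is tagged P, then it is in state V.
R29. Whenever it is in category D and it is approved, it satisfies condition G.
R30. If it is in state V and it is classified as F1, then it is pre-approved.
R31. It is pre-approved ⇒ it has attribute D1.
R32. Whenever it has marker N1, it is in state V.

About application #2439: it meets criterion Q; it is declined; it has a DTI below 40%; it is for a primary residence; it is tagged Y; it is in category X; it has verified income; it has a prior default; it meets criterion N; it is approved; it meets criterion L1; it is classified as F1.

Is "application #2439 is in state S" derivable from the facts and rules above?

No

Forward chaining from the given facts derives: exceeds the LTV cap, is tagged K, is in category D, requires manual review, has marker N1, satisfies condition G, is in state V, is classified as T, is conditionally approved, is classified as B, is in state Z1, is pre-approved, has attribute D1, has marker L, is in state Z, is in category U, is in state J, is tagged Y1, carries flag M.
The only rule concluding "it is in state S" is R27, which needs "it is flagged for fraud"; that is never established.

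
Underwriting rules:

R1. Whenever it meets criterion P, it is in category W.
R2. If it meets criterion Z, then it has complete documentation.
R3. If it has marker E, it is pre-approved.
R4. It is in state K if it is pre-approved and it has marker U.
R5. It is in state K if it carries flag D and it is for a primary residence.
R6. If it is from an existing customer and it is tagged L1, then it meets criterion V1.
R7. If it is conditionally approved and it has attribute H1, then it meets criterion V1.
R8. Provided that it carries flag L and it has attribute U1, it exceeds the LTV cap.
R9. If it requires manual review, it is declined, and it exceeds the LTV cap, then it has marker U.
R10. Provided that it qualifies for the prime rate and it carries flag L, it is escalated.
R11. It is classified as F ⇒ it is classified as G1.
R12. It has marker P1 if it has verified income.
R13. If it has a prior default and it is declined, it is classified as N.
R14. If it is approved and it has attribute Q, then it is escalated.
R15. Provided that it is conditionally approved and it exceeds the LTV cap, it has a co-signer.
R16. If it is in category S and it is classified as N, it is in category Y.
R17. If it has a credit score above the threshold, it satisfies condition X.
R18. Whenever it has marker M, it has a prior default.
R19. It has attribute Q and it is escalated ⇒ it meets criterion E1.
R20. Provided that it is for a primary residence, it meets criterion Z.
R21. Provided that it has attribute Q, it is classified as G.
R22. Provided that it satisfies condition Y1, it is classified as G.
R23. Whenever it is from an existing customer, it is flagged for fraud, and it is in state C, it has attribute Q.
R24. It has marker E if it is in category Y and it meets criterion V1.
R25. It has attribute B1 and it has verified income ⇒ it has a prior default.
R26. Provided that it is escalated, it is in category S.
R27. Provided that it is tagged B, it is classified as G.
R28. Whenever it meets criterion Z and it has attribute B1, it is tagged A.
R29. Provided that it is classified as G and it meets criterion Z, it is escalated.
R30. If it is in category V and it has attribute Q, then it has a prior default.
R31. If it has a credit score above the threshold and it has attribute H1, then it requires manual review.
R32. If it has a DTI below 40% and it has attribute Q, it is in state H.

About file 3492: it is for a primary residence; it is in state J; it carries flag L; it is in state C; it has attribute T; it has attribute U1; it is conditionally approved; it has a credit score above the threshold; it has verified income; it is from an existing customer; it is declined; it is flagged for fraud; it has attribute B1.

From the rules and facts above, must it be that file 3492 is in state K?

No

Forward chaining from the given facts derives: exceeds the LTV cap, has marker P1, has a co-signer, satisfies condition X, meets criterion Z, has attribute Q, has a prior default, is tagged A, has complete documentation, is classified as N, is classified as G, is escalated, meets criterion E1, is in category S, is in category Y.
Rules concluding "it is in state K": R4 needs "it is pre-approved"; R5 needs "it carries flag D" — none of these are established.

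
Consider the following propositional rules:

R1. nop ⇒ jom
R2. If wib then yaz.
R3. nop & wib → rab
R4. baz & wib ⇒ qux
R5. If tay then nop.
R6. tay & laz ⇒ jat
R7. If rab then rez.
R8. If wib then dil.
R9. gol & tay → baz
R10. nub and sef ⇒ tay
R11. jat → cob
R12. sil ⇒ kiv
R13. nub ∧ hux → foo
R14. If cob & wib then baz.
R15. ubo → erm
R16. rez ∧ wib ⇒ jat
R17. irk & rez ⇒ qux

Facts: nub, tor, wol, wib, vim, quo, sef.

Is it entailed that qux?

Yes

tay  (by R10: nub, sef)
nop  (by R5: tay)
rab  (by R3: nop, wib)
rez  (by R7: rab)
jat  (by R16: rez, wib)
cob  (by R11: jat)
baz  (by R14: cob, wib)
qux  (by R4: baz, wib)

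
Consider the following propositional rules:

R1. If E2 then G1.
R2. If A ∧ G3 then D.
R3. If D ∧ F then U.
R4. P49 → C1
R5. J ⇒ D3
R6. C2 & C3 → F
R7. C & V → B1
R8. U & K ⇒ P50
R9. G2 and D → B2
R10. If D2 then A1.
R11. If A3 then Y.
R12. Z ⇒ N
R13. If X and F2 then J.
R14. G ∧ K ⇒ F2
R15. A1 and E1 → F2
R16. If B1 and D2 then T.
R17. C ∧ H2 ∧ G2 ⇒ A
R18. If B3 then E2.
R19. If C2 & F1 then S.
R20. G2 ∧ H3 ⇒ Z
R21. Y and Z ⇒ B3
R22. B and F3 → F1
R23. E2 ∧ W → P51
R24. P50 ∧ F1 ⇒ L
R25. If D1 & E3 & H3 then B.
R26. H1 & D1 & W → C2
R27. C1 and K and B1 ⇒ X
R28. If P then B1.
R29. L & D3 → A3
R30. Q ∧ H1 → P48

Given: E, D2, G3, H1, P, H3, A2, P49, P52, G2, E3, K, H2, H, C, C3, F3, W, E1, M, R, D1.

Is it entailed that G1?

C1  (by R4: P49)
A1  (by R10: D2)
F2  (by R15: A1, E1)
A  (by R17: C, H2, G2)
Z  (by R20: G2, H3)
B  (by R25: D1, E3, H3)
C2  (by R26: H1, D1, W)
B1  (by R28: P)
D  (by R2: A, G3)
F  (by R6: C2, C3)
F1  (by R22: B, F3)
X  (by R27: C1, K, B1)
U  (by R3: D, F)
P50  (by R8: U, K)
J  (by R13: X, F2)
L  (by R24: P50, F1)
D3  (by R5: J)
A3  (by R29: L, D3)
Y  (by R11: A3)
B3  (by R21: Y, Z)
E2  (by R18: B3)
G1  (by R1: E2)

Yes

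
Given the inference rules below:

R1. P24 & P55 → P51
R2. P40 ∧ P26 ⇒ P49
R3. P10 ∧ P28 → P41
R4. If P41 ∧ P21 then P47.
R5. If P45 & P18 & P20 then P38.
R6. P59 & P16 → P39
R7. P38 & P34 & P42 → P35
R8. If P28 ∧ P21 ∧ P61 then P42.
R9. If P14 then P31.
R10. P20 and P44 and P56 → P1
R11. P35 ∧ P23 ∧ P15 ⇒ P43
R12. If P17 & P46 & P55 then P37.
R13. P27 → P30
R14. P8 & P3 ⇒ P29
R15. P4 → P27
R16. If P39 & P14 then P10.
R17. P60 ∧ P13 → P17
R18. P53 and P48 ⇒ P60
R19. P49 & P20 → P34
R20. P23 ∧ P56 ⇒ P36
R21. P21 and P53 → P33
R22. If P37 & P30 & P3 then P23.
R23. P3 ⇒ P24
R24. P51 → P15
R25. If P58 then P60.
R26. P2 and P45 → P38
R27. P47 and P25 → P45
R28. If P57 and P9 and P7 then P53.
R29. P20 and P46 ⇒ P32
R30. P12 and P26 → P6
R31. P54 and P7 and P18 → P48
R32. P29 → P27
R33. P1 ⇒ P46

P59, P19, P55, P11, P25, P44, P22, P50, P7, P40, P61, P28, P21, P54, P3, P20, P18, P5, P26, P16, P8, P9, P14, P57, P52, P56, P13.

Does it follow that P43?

Yes

P49  (by R2: P40, P26)
P39  (by R6: P59, P16)
P42  (by R8: P28, P21, P61)
P1  (by R10: P20, P44, P56)
P29  (by R14: P8, P3)
P10  (by R16: P39, P14)
P34  (by R19: P49, P20)
P24  (by R23: P3)
P53  (by R28: P57, P9, P7)
P48  (by R31: P54, P7, P18)
P27  (by R32: P29)
P46  (by R33: P1)
P51  (by R1: P24, P55)
P41  (by R3: P10, P28)
P47  (by R4: P41, P21)
P30  (by R13: P27)
P60  (by R18: P53, P48)
P15  (by R24: P51)
P45  (by R27: P47, P25)
P38  (by R5: P45, P18, P20)
P35  (by R7: P38, P34, P42)
P17  (by R17: P60, P13)
P37  (by R12: P17, P46, P55)
P23  (by R22: P37, P30, P3)
P43  (by R11: P35, P23, P15)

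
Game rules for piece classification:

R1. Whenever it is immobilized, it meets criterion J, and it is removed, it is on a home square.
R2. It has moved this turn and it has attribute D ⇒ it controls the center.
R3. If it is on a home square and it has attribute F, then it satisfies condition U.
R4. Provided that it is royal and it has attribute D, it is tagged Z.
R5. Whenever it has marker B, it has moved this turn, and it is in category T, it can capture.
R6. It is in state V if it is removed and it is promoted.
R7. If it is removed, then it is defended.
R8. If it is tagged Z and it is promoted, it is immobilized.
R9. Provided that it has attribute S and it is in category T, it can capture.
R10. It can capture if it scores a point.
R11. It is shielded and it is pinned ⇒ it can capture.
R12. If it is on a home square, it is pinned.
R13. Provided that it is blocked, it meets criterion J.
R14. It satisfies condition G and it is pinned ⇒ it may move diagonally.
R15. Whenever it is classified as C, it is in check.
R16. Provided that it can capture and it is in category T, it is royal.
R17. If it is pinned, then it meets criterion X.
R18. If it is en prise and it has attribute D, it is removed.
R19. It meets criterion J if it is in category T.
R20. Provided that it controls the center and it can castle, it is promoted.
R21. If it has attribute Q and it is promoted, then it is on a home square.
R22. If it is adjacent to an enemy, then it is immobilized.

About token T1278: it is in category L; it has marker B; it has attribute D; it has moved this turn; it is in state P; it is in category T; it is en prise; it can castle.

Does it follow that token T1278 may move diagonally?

No

Forward chaining from the given facts derives: controls the center, can capture, is royal, is removed, meets criterion J, is promoted, is tagged Z, is in state V, is defended, is immobilized, is on a home square, is pinned, meets criterion X.
The only rule concluding "it may move diagonally" is R14, which needs "it satisfies condition G"; that is never established.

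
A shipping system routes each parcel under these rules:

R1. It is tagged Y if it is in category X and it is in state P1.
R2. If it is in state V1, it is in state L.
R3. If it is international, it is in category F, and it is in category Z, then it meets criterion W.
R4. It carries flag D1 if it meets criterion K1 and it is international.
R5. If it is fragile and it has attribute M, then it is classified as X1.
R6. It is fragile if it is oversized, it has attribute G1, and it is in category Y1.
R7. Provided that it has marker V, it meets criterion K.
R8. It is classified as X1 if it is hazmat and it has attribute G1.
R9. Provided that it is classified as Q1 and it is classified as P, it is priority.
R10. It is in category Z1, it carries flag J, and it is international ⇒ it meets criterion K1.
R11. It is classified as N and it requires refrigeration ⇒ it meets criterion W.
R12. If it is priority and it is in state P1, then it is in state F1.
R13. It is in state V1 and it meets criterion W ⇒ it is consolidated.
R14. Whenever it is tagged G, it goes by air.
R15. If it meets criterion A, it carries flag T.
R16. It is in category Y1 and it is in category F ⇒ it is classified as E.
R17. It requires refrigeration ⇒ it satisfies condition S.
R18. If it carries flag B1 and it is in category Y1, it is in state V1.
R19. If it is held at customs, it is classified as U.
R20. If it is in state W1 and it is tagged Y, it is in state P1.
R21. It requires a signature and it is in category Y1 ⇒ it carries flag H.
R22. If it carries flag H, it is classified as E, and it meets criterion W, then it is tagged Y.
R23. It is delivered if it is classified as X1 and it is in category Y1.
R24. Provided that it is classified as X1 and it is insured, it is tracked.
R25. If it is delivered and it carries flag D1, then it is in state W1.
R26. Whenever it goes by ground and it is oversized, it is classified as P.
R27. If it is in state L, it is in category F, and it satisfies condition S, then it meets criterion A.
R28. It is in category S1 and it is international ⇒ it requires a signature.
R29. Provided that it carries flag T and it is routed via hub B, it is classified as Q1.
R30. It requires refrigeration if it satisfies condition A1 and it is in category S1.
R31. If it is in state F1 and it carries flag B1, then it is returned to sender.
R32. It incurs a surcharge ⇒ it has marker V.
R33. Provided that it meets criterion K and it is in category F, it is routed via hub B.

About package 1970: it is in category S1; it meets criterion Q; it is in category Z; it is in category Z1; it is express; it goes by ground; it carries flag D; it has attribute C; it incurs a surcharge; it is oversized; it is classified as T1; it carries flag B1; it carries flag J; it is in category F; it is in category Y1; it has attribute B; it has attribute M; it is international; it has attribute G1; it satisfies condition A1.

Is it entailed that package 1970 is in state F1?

Yes

By R3 (it is international, it is in category F, it is in category Z): it meets criterion W.
By R6 (it is oversized, it has attribute G1, it is in category Y1): it is fragile.
By R10 (it is in category Z1, it carries flag J, it is international): it meets criterion K1.
By R16 (it is in category Y1, it is in category F): it is classified as E.
By R18 (it carries flag B1, it is in category Y1): it is in state V1.
By R26 (it goes by ground, it is oversized): it is classified as P.
By R28 (it is in category S1, it is international): it requires a signature.
By R30 (it satisfies condition A1, it is in category S1): it requires refrigeration.
By R32 (it incurs a surcharge): it has marker V.
By R2 (it is in state V1): it is in state L.
By R4 (it meets criterion K1, it is international): it carries flag D1.
By R5 (it is fragile, it has attribute M): it is classified as X1.
By R7 (it has marker V): it meets criterion K.
By R17 (it requires refrigeration): it satisfies condition S.
By R21 (it requires a signature, it is in category Y1): it carries flag H.
By R22 (it carries flag H, it is classified as E, it meets criterion W): it is tagged Y.
By R23 (it is classified as X1, it is in category Y1): it is delivered.
By R25 (it is delivered, it carries flag D1): it is in state W1.
By R27 (it is in state L, it is in category F, it satisfies condition S): it meets criterion A.
By R33 (it meets criterion K, it is in category F): it is routed via hub B.
By R15 (it meets criterion A): it carries flag T.
By R20 (it is in state W1, it is tagged Y): it is in state P1.
By R29 (it carries flag T, it is routed via hub B): it is classified as Q1.
By R9 (it is classified as Q1, it is classified as P): it is priority.
By R12 (it is priority, it is in state P1): it is in state F1.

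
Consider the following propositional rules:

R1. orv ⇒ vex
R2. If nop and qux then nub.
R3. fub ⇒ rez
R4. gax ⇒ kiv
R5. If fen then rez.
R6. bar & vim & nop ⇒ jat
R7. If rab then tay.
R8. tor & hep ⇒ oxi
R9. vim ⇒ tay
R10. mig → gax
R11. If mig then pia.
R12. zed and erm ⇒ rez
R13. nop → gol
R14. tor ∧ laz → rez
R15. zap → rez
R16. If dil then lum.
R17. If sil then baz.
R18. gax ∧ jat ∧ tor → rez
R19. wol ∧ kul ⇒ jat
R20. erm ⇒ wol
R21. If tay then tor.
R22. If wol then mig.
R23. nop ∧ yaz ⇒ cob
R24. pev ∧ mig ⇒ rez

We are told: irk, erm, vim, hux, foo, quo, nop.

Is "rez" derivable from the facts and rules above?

No

Forward chaining from the given facts derives: tay, gol, wol, tor, mig, gax, pia, kiv.
Rules concluding rez: R3 needs fub; R5 needs fen; R12 needs zed; R14 needs laz; R15 needs zap; R18 needs jat; R24 needs pev — none of these are established.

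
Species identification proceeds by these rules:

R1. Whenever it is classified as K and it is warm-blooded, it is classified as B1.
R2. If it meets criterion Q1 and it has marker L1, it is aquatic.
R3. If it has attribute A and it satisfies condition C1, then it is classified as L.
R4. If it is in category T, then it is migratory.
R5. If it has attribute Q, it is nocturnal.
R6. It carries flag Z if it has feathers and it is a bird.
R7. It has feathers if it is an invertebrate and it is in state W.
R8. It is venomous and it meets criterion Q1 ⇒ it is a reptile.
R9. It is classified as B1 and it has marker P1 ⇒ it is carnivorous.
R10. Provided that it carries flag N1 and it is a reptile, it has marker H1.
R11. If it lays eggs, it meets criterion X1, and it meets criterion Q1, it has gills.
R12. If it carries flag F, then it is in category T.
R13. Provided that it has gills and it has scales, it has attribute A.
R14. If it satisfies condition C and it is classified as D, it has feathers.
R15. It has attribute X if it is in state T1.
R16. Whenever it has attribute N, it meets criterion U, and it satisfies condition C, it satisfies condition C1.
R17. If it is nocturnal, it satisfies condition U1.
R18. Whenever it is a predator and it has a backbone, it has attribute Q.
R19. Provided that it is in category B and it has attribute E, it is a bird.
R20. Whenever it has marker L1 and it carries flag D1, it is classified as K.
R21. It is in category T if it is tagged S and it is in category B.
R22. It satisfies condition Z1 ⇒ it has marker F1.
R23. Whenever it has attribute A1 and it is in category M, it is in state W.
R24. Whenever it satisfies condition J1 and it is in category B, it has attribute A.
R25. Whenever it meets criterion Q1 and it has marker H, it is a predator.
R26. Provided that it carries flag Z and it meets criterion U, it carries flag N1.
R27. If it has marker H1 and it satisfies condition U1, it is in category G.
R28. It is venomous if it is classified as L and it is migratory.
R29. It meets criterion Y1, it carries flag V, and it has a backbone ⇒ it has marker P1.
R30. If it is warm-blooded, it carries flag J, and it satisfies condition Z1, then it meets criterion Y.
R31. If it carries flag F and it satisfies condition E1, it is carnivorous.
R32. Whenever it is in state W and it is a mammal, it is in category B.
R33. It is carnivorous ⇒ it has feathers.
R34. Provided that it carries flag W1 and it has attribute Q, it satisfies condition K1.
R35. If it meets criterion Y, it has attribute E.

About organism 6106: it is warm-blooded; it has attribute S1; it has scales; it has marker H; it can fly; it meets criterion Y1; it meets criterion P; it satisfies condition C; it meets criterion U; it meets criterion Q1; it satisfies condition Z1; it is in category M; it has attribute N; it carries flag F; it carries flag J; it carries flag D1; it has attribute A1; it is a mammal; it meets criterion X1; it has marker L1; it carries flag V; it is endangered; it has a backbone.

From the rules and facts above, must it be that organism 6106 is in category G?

No

Forward chaining from the given facts derives: is aquatic, is in category T, satisfies condition C1, is classified as K, has marker F1, is in state W, is a predator, has marker P1, meets criterion Y, is in category B, has attribute E, is classified as B1, is migratory, is carnivorous, has attribute Q, is a bird, has feathers, is nocturnal, carries flag Z, satisfies condition U1, carries flag N1.
The only rule concluding "it is in category G" is R27, which needs "it has marker H1"; that is never established.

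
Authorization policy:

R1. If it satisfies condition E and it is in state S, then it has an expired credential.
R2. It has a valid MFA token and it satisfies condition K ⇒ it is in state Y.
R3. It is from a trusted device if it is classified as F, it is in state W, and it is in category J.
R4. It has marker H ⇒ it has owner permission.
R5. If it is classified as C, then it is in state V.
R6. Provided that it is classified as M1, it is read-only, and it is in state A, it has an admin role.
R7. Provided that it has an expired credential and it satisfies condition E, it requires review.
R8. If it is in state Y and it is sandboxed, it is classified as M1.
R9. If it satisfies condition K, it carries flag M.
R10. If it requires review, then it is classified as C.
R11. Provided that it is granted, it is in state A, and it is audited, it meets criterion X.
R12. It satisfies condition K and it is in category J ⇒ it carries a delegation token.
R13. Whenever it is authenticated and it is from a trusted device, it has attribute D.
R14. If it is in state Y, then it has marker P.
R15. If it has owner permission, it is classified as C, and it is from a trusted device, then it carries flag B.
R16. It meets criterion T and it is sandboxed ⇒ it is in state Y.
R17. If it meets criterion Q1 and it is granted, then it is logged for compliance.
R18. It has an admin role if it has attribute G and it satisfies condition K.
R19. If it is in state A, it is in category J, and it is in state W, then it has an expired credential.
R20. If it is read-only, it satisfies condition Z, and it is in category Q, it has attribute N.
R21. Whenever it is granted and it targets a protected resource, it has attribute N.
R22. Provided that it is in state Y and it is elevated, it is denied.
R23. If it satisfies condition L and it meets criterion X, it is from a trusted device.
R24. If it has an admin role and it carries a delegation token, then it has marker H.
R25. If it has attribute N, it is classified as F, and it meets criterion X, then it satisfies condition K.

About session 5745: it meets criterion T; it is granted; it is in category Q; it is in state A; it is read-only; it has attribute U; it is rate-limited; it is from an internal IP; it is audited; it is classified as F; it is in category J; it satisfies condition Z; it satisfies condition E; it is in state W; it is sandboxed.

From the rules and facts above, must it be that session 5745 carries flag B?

By R3 (it is classified as F, it is in state W, it is in category J): it is from a trusted device.
By R11 (it is granted, it is in state A, it is audited): it meets criterion X.
By R16 (it meets criterion T, it is sandboxed): it is in state Y.
By R19 (it is in state A, it is in category J, it is in state W): it has an expired credential.
By R20 (it is read-only, it satisfies condition Z, it is in category Q): it has attribute N.
By R25 (it has attribute N, it is classified as F, it meets criterion X): it satisfies condition K.
By R7 (it has an expired credential, it satisfies condition E): it requires review.
By R8 (it is in state Y, it is sandboxed): it is classified as M1.
By R10 (it requires review): it is classified as C.
By R12 (it satisfies condition K, it is in category J): it carries a delegation token.
By R6 (it is classified as M1, it is read-only, it is in state A): it has an admin role.
By R24 (it has an admin role, it carries a delegation token): it has marker H.
By R4 (it has marker H): it has owner permission.
By R15 (it has owner permission, it is classified as C, it is from a trusted device): it carries flag B.

Yes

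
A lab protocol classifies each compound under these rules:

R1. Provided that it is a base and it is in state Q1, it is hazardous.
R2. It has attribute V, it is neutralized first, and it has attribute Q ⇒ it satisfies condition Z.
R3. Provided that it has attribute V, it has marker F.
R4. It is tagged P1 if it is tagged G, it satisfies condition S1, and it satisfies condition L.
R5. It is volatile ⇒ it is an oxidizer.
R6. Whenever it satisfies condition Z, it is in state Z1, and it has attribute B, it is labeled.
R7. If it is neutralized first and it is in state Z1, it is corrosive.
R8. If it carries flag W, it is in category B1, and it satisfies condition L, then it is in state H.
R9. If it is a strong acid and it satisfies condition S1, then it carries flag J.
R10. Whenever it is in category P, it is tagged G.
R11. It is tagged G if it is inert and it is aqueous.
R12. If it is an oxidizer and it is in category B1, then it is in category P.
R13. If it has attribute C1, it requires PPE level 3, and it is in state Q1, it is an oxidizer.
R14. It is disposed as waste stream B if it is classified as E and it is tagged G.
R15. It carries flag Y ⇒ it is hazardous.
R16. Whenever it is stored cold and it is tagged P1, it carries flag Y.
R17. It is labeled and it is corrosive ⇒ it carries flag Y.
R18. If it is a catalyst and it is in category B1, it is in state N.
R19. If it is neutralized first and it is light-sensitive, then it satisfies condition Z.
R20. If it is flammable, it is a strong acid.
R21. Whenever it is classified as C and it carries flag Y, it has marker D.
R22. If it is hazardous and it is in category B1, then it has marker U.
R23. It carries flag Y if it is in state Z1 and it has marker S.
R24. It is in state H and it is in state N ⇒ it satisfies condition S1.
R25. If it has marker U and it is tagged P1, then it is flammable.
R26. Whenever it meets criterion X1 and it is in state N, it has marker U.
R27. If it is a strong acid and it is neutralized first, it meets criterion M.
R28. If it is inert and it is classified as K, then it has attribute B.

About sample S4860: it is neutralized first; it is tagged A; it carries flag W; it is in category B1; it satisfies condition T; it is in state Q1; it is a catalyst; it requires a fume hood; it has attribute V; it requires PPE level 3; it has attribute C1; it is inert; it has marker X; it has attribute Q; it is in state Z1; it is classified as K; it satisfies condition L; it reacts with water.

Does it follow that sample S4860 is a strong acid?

Yes

By R2 (it has attribute V, it is neutralized first, it has attribute Q): it satisfies condition Z.
By R7 (it is neutralized first, it is in state Z1): it is corrosive.
By R8 (it carries flag W, it is in category B1, it satisfies condition L): it is in state H.
By R13 (it has attribute C1, it requires PPE level 3, it is in state Q1): it is an oxidizer.
By R18 (it is a catalyst, it is in category B1): it is in state N.
By R24 (it is in state H, it is in state N): it satisfies condition S1.
By R28 (it is inert, it is classified as K): it has attribute B.
By R6 (it satisfies condition Z, it is in state Z1, it has attribute B): it is labeled.
By R12 (it is an oxidizer, it is in category B1): it is in category P.
By R17 (it is labeled, it is corrosive): it carries flag Y.
By R10 (it is in category P): it is tagged G.
By R15 (it carries flag Y): it is hazardous.
By R22 (it is hazardous, it is in category B1): it has marker U.
By R4 (it is tagged G, it satisfies condition S1, it satisfies condition L): it is tagged P1.
By R25 (it has marker U, it is tagged P1): it is flammable.
By R20 (it is flammable): it is a strong acid.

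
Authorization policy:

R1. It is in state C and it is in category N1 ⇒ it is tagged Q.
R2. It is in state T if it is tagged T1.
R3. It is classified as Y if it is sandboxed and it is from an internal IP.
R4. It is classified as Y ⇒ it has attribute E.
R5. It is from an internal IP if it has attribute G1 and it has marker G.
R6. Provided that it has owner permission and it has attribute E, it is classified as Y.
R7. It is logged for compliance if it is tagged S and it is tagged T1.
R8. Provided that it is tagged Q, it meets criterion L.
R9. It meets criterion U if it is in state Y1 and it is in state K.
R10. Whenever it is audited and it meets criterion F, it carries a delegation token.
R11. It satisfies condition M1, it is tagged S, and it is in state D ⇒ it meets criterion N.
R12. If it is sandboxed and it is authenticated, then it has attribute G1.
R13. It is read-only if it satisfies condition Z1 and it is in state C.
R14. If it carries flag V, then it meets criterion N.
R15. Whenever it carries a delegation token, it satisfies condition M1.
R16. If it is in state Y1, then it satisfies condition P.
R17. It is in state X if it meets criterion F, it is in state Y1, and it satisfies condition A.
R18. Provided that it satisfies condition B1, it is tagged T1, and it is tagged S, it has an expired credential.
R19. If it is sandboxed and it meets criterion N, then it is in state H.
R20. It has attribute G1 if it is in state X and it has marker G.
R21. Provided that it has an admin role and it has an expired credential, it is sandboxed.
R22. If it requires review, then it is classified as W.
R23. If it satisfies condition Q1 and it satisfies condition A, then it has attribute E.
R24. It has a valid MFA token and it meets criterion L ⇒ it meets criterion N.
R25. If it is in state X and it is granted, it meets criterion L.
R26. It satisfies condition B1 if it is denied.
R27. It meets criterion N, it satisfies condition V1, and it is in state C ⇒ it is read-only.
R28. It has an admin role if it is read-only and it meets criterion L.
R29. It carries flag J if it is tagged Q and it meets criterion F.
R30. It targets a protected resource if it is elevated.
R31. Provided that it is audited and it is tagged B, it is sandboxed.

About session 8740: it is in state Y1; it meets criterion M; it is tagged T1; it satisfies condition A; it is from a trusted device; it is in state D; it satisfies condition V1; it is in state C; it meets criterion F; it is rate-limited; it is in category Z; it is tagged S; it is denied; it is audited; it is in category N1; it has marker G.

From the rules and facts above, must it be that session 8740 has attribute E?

Yes

By R1 (it is in state C, it is in category N1): it is tagged Q.
By R8 (it is tagged Q): it meets criterion L.
By R10 (it is audited, it meets criterion F): it carries a delegation token.
By R15 (it carries a delegation token): it satisfies condition M1.
By R17 (it meets criterion F, it is in state Y1, it satisfies condition A): it is in state X.
By R20 (it is in state X, it has marker G): it has attribute G1.
By R26 (it is denied): it satisfies condition B1.
By R5 (it has attribute G1, it has marker G): it is from an internal IP.
By R11 (it satisfies condition M1, it is tagged S, it is in state D): it meets criterion N.
By R18 (it satisfies condition B1, it is tagged T1, it is tagged S): it has an expired credential.
By R27 (it meets criterion N, it satisfies condition V1, it is in state C): it is read-only.
By R28 (it is read-only, it meets criterion L): it has an admin role.
By R21 (it has an admin role, it has an expired credential): it is sandboxed.
By R3 (it is sandboxed, it is from an internal IP): it is classified as Y.
By R4 (it is classified as Y): it has attribute E.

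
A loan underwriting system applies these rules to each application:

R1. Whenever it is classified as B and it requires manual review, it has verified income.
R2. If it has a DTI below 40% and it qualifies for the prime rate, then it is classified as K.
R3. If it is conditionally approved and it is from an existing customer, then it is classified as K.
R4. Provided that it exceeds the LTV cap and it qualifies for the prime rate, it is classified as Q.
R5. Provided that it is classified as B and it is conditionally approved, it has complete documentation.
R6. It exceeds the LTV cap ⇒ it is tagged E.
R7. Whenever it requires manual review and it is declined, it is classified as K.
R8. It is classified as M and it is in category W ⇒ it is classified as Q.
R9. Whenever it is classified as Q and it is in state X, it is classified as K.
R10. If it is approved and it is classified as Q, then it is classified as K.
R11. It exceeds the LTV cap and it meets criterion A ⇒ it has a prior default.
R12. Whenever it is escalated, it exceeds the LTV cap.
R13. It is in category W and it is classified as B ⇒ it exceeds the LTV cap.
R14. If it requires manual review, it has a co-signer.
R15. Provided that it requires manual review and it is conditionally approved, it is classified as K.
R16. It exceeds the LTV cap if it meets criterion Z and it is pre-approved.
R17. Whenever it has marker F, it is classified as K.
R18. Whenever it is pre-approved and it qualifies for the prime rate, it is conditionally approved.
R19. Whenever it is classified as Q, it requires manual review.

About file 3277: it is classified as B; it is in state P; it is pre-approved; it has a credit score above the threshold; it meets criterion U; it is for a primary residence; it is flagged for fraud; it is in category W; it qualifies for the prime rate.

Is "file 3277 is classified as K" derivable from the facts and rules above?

Yes

By R13 (it is in category W, it is classified as B): it exceeds the LTV cap.
By R18 (it is pre-approved, it qualifies for the prime rate): it is conditionally approved.
By R4 (it exceeds the LTV cap, it qualifies for the prime rate): it is classified as Q.
By R19 (it is classified as Q): it requires manual review.
By R15 (it requires manual review, it is conditionally approved): it is classified as K.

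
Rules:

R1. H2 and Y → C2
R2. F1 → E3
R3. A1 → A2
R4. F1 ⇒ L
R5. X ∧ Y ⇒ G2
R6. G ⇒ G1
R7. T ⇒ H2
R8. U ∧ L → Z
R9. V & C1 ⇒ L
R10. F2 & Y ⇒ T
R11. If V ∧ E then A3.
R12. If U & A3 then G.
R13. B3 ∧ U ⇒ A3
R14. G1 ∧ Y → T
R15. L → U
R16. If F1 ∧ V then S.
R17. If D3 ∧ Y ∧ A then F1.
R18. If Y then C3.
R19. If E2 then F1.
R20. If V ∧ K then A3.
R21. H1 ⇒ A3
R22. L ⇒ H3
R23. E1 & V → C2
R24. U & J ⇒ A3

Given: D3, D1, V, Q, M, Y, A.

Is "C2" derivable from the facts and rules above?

Forward chaining from the given facts derives: F1, C3, E3, L, U, S, H3, Z.
Rules concluding C2: R1 needs H2; R23 needs E1 — none of these are established.

No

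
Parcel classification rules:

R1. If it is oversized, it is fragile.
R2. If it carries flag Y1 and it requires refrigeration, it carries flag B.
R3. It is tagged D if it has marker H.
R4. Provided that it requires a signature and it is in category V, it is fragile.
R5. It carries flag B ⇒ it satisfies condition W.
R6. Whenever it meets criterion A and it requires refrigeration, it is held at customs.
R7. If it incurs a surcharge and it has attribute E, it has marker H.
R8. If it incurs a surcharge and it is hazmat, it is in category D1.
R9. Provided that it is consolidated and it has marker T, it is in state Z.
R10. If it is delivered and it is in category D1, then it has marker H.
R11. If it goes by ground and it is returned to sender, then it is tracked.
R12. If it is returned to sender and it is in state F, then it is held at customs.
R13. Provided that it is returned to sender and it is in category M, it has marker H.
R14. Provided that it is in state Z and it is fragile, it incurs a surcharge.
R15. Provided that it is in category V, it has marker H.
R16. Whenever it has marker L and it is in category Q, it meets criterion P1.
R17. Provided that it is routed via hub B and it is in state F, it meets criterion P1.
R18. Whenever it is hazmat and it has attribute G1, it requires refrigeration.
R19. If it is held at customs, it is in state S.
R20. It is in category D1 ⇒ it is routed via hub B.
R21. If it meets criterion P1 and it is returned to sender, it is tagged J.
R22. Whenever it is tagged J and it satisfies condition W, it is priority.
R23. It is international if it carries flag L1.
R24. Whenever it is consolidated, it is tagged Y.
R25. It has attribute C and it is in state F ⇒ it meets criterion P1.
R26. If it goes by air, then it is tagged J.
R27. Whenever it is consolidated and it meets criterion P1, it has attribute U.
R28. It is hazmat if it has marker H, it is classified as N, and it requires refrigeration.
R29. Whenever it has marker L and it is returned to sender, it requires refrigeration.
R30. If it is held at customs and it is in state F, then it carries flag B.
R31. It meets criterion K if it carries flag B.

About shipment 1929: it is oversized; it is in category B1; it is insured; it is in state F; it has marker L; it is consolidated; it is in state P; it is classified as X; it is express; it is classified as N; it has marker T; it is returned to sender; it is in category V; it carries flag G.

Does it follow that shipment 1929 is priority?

Yes

By R1 (it is oversized): it is fragile.
By R9 (it is consolidated, it has marker T): it is in state Z.
By R12 (it is returned to sender, it is in state F): it is held at customs.
By R14 (it is in state Z, it is fragile): it incurs a surcharge.
By R15 (it is in category V): it has marker H.
By R29 (it has marker L, it is returned to sender): it requires refrigeration.
By R30 (it is held at customs, it is in state F): it carries flag B.
By R5 (it carries flag B): it satisfies condition W.
By R28 (it has marker H, it is classified as N, it requires refrigeration): it is hazmat.
By R8 (it incurs a surcharge, it is hazmat): it is in category D1.
By R20 (it is in category D1): it is routed via hub B.
By R17 (it is routed via hub B, it is in state F): it meets criterion P1.
By R21 (it meets criterion P1, it is returned to sender): it is tagged J.
By R22 (it is tagged J, it satisfies condition W): it is priority.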